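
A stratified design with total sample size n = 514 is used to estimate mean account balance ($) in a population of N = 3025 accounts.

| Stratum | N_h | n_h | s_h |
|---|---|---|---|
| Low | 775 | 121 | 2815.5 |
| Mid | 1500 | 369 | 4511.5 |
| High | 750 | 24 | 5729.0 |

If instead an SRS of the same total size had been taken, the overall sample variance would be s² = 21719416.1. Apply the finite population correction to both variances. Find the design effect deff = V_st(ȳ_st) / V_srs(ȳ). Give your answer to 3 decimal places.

V̂(ȳ_st) = Σ W_h² (1 − n_h/N_h) s_h²/n_h, with W_h = N_h/N and N = 3025:
  stratum Low: (775/3025)²·(1 − 121/775)·2815.5²/121 = 3628.73
  stratum Mid: (1500/3025)²·(1 − 369/1500)·4511.5²/369 = 10226.3
  stratum High: (750/3025)²·(1 − 24/750)·5729.0²/24 = 81375.5
V_st = 95230.5
V_srs = (1 − 514/3025)·21719416.1/514 = 35075.7
deff = V_st / V_srs = 95230.5/35075.7 = 2.7150

deff ≈ 2.715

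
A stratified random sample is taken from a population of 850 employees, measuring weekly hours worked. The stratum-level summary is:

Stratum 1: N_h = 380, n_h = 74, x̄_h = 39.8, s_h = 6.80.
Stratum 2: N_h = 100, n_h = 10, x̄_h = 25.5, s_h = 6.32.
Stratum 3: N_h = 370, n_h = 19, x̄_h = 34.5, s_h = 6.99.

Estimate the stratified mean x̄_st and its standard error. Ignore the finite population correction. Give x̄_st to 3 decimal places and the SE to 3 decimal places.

x̄_st = Σ W_h x̄_h = (380·39.8 + 100·25.5 + 370·34.5)/850 = 35.81059
V̂(x̄_st) = Σ W_h² s_h²/n_h, with W_h = N_h/N and N = 850:
  stratum 1: (380/850)²·6.80²/74 = 0.124886
  stratum 2: (100/850)²·6.32²/10 = 0.0552836
  stratum 3: (370/850)²·6.99²/19 = 0.487266
V̂(x̄_st) = 0.667436
SE(x̄_st) = √0.667436 = 0.816968

x̄_st ≈ 35.811, SE ≈ 0.817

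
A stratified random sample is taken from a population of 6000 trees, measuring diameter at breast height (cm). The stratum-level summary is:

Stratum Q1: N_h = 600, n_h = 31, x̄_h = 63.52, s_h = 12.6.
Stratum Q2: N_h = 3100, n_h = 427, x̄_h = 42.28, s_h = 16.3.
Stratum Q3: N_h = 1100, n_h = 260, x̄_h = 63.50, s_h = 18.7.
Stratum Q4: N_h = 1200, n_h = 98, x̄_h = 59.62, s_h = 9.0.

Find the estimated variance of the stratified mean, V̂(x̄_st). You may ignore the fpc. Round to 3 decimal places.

V̂(x̄_st) ≈ 0.296

V̂(x̄_st) = Σ W_h² s_h²/n_h, with W_h = N_h/N and N = 6000:
  stratum Q1: (600/6000)²·12.6²/31 = 0.0512129
  stratum Q2: (3100/6000)²·16.3²/427 = 0.166099
  stratum Q3: (1100/6000)²·18.7²/260 = 0.0452057
  stratum Q4: (1200/6000)²·9.0²/98 = 0.0330612
V̂(x̄_st) = 0.295579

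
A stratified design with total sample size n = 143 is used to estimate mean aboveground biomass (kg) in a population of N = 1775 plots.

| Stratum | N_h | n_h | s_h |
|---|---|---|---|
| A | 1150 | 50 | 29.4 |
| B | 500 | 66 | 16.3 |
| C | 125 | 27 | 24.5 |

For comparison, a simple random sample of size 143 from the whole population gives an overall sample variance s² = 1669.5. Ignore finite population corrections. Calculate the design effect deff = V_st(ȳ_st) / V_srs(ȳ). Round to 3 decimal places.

deff ≈ 0.658

V̂(ȳ_st) = Σ W_h² s_h²/n_h, with W_h = N_h/N and N = 1775:
  stratum A: (1150/1775)²·29.4²/50 = 7.25644
  stratum B: (500/1775)²·16.3²/66 = 0.319429
  stratum C: (125/1775)²·24.5²/27 = 0.110253
V_st = 7.68612
V_srs = s²/n = 1669.5/143 = 11.6748
deff = V_st / V_srs = 7.68612/11.6748 = 0.6584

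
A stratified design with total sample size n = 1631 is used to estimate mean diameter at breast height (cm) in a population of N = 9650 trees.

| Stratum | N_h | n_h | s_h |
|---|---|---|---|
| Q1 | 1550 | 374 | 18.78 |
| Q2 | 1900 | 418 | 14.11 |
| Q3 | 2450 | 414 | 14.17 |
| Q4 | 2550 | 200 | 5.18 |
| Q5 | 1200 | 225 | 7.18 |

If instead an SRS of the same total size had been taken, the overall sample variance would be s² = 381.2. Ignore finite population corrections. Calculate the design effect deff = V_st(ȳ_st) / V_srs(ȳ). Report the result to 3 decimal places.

V̂(ȳ_st) = Σ W_h² s_h²/n_h, with W_h = N_h/N and N = 9650:
  stratum Q1: (1550/9650)²·18.78²/374 = 0.0243292
  stratum Q2: (1900/9650)²·14.11²/418 = 0.0184642
  stratum Q3: (2450/9650)²·14.17²/414 = 0.031262
  stratum Q4: (2550/9650)²·5.18²/200 = 0.00936818
  stratum Q5: (1200/9650)²·7.18²/225 = 0.00354303
V_st = 0.0869666
V_srs = s²/n = 381.2/1631 = 0.233722
deff = V_st / V_srs = 0.0869666/0.233722 = 0.3721

deff ≈ 0.372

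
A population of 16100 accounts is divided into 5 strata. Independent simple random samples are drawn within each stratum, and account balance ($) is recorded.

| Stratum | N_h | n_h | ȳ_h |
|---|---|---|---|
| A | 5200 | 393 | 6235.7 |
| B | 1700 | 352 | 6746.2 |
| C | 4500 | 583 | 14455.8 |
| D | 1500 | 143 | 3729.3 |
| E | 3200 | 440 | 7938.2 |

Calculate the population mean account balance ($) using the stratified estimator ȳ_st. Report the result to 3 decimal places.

ȳ_st ≈ 8692.017

N = Σ N_h = 16100. Stratum weights W_h = N_h/N.
ȳ_st = (5200·6235.7 + 1700·6746.2 + 4500·14455.8 + 1500·3729.3 + 3200·7938.2) / 16100 = 8692.01677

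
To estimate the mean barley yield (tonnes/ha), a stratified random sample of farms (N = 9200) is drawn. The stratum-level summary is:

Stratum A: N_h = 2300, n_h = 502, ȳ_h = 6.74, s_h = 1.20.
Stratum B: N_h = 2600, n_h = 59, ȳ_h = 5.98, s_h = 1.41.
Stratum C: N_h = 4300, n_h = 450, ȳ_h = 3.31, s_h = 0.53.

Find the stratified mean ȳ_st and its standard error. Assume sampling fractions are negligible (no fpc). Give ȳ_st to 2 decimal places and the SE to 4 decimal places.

ȳ_st = Σ W_h ȳ_h = (2300·6.74 + 2600·5.98 + 4300·3.31)/9200 = 4.92207
V̂(ȳ_st) = Σ W_h² s_h²/n_h, with W_h = N_h/N and N = 9200:
  stratum A: (2300/9200)²·1.20²/502 = 0.000179283
  stratum B: (2600/9200)²·1.41²/59 = 0.00269127
  stratum C: (4300/9200)²·0.53²/450 = 0.000136364
V̂(ȳ_st) = 0.00300692
SE(ȳ_st) = √0.00300692 = 0.0548354

ȳ_st ≈ 4.92, SE ≈ 0.0548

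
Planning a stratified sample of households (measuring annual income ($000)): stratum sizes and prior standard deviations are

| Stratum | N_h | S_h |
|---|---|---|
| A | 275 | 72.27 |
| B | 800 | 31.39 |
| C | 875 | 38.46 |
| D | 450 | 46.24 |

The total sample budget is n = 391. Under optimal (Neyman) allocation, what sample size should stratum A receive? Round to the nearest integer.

Neyman allocation: n_h = n · N_h S_h / Σ N_i S_i, with n = 391.
  stratum A: N_h·S_h = 275·72.27 = 19874.25
  stratum B: N_h·S_h = 800·31.39 = 25112.00
  stratum C: N_h·S_h = 875·38.46 = 33652.50
  stratum D: N_h·S_h = 450·46.24 = 20808.00
Σ N_h S_h = 99446.75
n for stratum A = 391·19874.25/99446.75 = 78.141 → 78

78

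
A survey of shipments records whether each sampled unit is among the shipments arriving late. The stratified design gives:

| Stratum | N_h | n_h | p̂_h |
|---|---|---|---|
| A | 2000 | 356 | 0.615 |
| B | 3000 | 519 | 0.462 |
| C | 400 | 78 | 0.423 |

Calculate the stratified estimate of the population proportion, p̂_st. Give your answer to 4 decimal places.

p̂_st ≈ 0.5158

N = 5400; stratum weights W_h = N_h/N.
p̂_st = Σ W_h p̂_h = (2000·0.615 + 3000·0.462 + 400·0.423)/5400 = 0.51578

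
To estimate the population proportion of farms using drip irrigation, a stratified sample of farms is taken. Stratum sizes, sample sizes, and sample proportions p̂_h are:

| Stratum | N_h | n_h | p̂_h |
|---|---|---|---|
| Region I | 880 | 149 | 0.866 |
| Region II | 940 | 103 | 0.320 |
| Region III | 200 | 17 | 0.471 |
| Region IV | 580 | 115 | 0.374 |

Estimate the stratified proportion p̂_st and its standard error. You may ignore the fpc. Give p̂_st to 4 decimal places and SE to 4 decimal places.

p̂_st ≈ 0.5285, SE ≈ 0.0237

N = 2600; stratum weights W_h = N_h/N.
p̂_st = Σ W_h p̂_h = (880·0.866 + 940·0.320 + 200·0.471 + 580·0.374)/2600 = 0.52846
V̂(p̂_st) = Σ W_h² p̂_h(1−p̂_h)/(n_h−1):
  stratum Region I: (880/2600)²·0.866·0.134/148 = 8.98214e-05
  stratum Region II: (940/2600)²·0.320·0.680/102 = 0.000278848
  stratum Region III: (200/2600)²·0.471·0.529/16 = 9.21446e-05
  stratum Region IV: (580/2600)²·0.374·0.626/114 = 0.0001022
V̂(p̂_st) = 0.000563014; SE = √V̂ = 0.0237279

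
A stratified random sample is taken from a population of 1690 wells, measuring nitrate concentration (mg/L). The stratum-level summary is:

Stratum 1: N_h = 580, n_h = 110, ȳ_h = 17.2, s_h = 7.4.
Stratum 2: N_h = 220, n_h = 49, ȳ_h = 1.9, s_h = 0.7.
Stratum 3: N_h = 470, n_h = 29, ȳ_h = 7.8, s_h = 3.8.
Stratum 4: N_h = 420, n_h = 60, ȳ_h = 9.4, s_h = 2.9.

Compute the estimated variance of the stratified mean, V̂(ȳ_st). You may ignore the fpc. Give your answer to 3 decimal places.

V̂(ȳ_st) = Σ W_h² s_h²/n_h, with W_h = N_h/N and N = 1690:
  stratum 1: (580/1690)²·7.4²/110 = 0.0586345
  stratum 2: (220/1690)²·0.7²/49 = 0.000169462
  stratum 3: (470/1690)²·3.8²/29 = 0.0385116
  stratum 4: (420/1690)²·2.9²/60 = 0.00865705
V̂(ȳ_st) = 0.105973

V̂(ȳ_st) ≈ 0.106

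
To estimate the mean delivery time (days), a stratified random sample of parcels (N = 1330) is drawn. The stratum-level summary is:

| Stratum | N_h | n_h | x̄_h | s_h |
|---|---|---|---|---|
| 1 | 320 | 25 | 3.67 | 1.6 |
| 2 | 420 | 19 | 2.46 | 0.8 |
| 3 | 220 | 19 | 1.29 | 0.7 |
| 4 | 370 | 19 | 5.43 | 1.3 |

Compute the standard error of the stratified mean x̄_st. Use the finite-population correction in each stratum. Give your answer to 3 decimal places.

SE(x̄_st) ≈ 0.126

V̂(x̄_st) = Σ W_h² (1 − n_h/N_h) s_h²/n_h, with W_h = N_h/N and N = 1330:
  stratum 1: (320/1330)²·(1 − 25/320)·1.6²/25 = 0.00546473
  stratum 2: (420/1330)²·(1 − 19/420)·0.8²/19 = 0.00320713
  stratum 3: (220/1330)²·(1 − 19/220)·0.7²/19 = 0.0006447
  stratum 4: (370/1330)²·(1 − 19/370)·1.3²/19 = 0.00653038
V̂(x̄_st) = 0.0158469
SE(x̄_st) = √0.0158469 = 0.125885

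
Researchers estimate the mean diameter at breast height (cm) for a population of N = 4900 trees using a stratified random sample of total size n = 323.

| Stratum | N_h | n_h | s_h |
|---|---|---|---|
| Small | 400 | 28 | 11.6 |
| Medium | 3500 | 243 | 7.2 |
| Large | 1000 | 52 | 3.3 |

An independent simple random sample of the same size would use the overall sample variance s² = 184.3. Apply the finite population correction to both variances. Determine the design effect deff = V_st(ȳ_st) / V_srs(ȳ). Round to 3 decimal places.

V̂(ȳ_st) = Σ W_h² (1 − n_h/N_h) s_h²/n_h, with W_h = N_h/N and N = 4900:
  stratum Small: (400/4900)²·(1 − 28/400)·11.6²/28 = 0.029783
  stratum Medium: (3500/4900)²·(1 − 243/3500)·7.2²/243 = 0.101287
  stratum Large: (1000/4900)²·(1 − 52/1000)·3.3²/52 = 0.00826877
V_st = 0.139338
V_srs = (1 − 323/4900)·184.3/323 = 0.532976
deff = V_st / V_srs = 0.139338/0.532976 = 0.2614

deff ≈ 0.261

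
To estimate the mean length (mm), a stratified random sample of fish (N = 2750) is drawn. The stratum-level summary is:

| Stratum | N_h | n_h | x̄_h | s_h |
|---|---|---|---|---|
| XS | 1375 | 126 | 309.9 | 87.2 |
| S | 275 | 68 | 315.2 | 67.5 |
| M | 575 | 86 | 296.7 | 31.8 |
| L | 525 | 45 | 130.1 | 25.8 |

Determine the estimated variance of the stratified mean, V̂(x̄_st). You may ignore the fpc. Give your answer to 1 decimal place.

V̂(x̄_st) = Σ W_h² s_h²/n_h, with W_h = N_h/N and N = 2750:
  stratum XS: (1375/2750)²·87.2²/126 = 15.087
  stratum S: (275/2750)²·67.5²/68 = 0.670037
  stratum M: (575/2750)²·31.8²/86 = 0.514075
  stratum L: (525/2750)²·25.8²/45 = 0.539113
V̂(x̄_st) = 16.8102

V̂(x̄_st) ≈ 16.8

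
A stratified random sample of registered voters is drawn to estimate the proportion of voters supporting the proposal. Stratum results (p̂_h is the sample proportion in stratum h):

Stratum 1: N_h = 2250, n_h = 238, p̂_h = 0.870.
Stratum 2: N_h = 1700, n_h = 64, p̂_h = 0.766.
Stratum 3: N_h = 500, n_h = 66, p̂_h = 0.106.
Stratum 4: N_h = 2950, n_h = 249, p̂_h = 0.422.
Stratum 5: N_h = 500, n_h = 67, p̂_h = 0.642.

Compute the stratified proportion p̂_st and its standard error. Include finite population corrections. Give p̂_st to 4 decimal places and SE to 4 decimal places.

p̂_st ≈ 0.6175, SE ≈ 0.0174

N = 7900; stratum weights W_h = N_h/N.
p̂_st = Σ W_h p̂_h = (2250·0.870 + 1700·0.766 + 500·0.106 + 2950·0.422 + 500·0.642)/7900 = 0.61754
V̂(p̂_st) = Σ W_h² (1 − n_h/N_h) p̂_h(1−p̂_h)/(n_h−1):
  stratum 1: (2250/7900)²·(1 − 238/2250)·0.870·0.130/237 = 3.46155e-05
  stratum 2: (1700/7900)²·(1 − 64/1700)·0.766·0.234/63 = 0.000126789
  stratum 3: (500/7900)²·(1 − 66/500)·0.106·0.894/65 = 5.06916e-06
  stratum 4: (2950/7900)²·(1 − 249/2950)·0.422·0.578/248 = 0.000125569
  stratum 5: (500/7900)²·(1 − 67/500)·0.642·0.358/66 = 1.20803e-05
V̂(p̂_st) = 0.000304123; SE = √V̂ = 0.0174391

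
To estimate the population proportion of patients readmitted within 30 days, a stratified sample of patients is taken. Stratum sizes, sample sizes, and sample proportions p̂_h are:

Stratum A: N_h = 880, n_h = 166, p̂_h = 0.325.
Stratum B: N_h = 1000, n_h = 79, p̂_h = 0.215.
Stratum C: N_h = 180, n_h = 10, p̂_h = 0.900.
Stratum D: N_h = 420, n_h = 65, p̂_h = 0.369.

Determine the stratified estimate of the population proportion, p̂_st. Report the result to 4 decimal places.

p̂_st ≈ 0.3298

N = 2480; stratum weights W_h = N_h/N.
p̂_st = Σ W_h p̂_h = (880·0.325 + 1000·0.215 + 180·0.900 + 420·0.369)/2480 = 0.32983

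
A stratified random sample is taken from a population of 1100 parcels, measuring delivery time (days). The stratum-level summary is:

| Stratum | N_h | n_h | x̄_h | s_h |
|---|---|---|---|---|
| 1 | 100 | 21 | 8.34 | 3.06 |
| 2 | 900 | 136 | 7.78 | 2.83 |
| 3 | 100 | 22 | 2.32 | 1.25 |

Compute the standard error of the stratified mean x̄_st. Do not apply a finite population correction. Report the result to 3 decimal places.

V̂(x̄_st) = Σ W_h² s_h²/n_h, with W_h = N_h/N and N = 1100:
  stratum 1: (100/1100)²·3.06²/21 = 0.00368501
  stratum 2: (900/1100)²·2.83²/136 = 0.0394215
  stratum 3: (100/1100)²·1.25²/22 = 0.000586965
V̂(x̄_st) = 0.0436935
SE(x̄_st) = √0.0436935 = 0.20903

SE(x̄_st) ≈ 0.209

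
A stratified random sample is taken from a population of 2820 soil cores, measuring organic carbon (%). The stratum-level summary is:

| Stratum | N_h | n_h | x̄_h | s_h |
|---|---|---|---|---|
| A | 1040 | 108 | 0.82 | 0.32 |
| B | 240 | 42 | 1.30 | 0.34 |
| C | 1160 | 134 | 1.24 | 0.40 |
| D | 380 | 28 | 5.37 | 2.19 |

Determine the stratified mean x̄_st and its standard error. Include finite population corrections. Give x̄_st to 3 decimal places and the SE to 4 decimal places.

x̄_st ≈ 1.647, SE ≈ 0.0565

x̄_st = Σ W_h x̄_h = (1040·0.82 + 240·1.30 + 1160·1.24 + 380·5.37)/2820 = 1.64674
V̂(x̄_st) = Σ W_h² (1 − n_h/N_h) s_h²/n_h, with W_h = N_h/N and N = 2820:
  stratum A: (1040/2820)²·(1 − 108/1040)·0.32²/108 = 0.000115565
  stratum B: (240/2820)²·(1 − 42/240)·0.34²/42 = 1.6447e-05
  stratum C: (1160/2820)²·(1 − 134/1160)·0.40²/134 = 0.000178699
  stratum D: (380/2820)²·(1 − 28/380)·2.19²/28 = 0.0028811
V̂(x̄_st) = 0.00319181
SE(x̄_st) = √0.00319181 = 0.0564961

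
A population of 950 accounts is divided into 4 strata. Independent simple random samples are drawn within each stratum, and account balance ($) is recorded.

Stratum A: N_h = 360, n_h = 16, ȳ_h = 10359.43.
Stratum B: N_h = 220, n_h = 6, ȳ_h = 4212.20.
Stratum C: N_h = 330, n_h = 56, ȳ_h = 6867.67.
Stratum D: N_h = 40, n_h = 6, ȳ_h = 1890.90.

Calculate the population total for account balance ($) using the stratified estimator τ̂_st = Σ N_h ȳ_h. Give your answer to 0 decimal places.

τ̂_st ≈ 6998046

τ̂_st = Σ N_h ȳ_h = 360·10359.43 + 220·4212.20 + 330·6867.67 + 40·1890.90 = 6998046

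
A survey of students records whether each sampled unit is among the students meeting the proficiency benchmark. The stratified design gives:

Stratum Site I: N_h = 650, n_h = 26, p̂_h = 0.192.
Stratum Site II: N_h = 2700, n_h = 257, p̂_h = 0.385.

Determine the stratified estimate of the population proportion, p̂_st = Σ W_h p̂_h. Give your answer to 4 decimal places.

p̂_st ≈ 0.3476

N = 3350; stratum weights W_h = N_h/N.
p̂_st = Σ W_h p̂_h = (650·0.192 + 2700·0.385)/3350 = 0.34755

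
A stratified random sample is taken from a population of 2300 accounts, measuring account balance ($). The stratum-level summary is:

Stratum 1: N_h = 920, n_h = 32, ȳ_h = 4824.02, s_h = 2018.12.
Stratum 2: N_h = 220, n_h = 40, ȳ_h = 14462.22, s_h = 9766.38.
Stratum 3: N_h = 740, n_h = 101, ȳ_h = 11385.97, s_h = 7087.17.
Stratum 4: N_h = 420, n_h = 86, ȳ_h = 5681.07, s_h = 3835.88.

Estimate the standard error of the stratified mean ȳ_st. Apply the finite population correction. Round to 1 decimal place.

SE(ȳ_st) ≈ 294.1

V̂(ȳ_st) = Σ W_h² (1 − n_h/N_h) s_h²/n_h, with W_h = N_h/N and N = 2300:
  stratum 1: (920/2300)²·(1 − 32/920)·2018.12²/32 = 19655.7
  stratum 2: (220/2300)²·(1 − 40/220)·9766.38²/40 = 17850.4
  stratum 3: (740/2300)²·(1 − 101/740)·7087.17²/101 = 44453
  stratum 4: (420/2300)²·(1 − 86/420)·3835.88²/86 = 4537.03
V̂(ȳ_st) = 86496.1
SE(ȳ_st) = √86496.1 = 294.102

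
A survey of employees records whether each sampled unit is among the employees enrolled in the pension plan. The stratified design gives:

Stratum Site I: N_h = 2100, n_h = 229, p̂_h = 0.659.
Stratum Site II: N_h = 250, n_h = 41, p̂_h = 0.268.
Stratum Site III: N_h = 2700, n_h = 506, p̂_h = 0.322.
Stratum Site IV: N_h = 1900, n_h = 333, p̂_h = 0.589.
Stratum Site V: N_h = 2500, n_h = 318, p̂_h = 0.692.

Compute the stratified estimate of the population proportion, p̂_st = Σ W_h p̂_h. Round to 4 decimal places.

p̂_st ≈ 0.5470

N = 9450; stratum weights W_h = N_h/N.
p̂_st = Σ W_h p̂_h = (2100·0.659 + 250·0.268 + 2700·0.322 + 1900·0.589 + 2500·0.692)/9450 = 0.54703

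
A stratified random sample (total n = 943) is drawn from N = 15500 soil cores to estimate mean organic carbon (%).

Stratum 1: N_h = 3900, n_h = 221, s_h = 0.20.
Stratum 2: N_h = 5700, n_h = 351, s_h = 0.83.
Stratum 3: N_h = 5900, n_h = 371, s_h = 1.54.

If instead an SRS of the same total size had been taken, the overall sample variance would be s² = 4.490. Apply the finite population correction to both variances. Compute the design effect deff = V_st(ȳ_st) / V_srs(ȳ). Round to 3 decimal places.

deff ≈ 0.252

V̂(ȳ_st) = Σ W_h² (1 − n_h/N_h) s_h²/n_h, with W_h = N_h/N and N = 15500:
  stratum 1: (3900/15500)²·(1 − 221/3900)·0.20²/221 = 1.08093e-05
  stratum 2: (5700/15500)²·(1 − 351/5700)·0.83²/351 = 0.000249077
  stratum 3: (5900/15500)²·(1 − 371/5900)·1.54²/371 = 0.000867966
V_st = 0.00112785
V_srs = (1 − 943/15500)·4.490/943 = 0.00447172
deff = V_st / V_srs = 0.00112785/0.00447172 = 0.2522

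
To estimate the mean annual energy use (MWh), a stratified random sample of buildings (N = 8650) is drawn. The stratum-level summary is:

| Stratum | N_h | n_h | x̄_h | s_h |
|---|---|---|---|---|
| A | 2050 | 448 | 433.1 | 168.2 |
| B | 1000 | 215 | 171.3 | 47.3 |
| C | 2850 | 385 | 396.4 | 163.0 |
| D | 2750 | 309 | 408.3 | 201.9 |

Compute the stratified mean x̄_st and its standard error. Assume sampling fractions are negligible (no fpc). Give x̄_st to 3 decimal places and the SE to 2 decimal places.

x̄_st = Σ W_h x̄_h = (2050·433.1 + 1000·171.3 + 2850·396.4 + 2750·408.3)/8650 = 382.85780
V̂(x̄_st) = Σ W_h² s_h²/n_h, with W_h = N_h/N and N = 8650:
  stratum A: (2050/8650)²·168.2²/448 = 3.5469
  stratum B: (1000/8650)²·47.3²/215 = 0.139076
  stratum C: (2850/8650)²·163.0²/385 = 7.49156
  stratum D: (2750/8650)²·201.9²/309 = 13.3336
V̂(x̄_st) = 24.5111
SE(x̄_st) = √24.5111 = 4.95087

x̄_st ≈ 382.858, SE ≈ 4.95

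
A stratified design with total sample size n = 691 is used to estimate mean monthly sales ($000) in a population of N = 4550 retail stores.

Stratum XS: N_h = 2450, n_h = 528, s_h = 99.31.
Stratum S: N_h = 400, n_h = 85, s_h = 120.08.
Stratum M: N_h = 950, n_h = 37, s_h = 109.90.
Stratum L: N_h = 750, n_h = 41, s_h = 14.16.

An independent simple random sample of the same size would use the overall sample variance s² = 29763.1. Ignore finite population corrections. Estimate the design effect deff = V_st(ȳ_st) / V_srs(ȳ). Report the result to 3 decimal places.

V̂(ȳ_st) = Σ W_h² s_h²/n_h, with W_h = N_h/N and N = 4550:
  stratum XS: (2450/4550)²·99.31²/528 = 5.41579
  stratum S: (400/4550)²·120.08²/85 = 1.31105
  stratum M: (950/4550)²·109.90²/37 = 14.2304
  stratum L: (750/4550)²·14.16²/41 = 0.132875
V_st = 21.0901
V_srs = s²/n = 29763.1/691 = 43.0725
deff = V_st / V_srs = 21.0901/43.0725 = 0.4896

deff ≈ 0.490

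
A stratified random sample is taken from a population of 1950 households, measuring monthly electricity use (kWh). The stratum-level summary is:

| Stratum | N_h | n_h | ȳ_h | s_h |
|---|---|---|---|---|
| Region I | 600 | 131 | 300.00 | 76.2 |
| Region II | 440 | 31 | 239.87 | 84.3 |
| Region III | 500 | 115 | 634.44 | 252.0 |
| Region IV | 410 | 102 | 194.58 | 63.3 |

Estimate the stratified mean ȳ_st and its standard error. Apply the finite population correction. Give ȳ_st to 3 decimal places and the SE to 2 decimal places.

ȳ_st = Σ W_h ȳ_h = (600·300.00 + 440·239.87 + 500·634.44 + 410·194.58)/1950 = 350.02082
V̂(ȳ_st) = Σ W_h² (1 − n_h/N_h) s_h²/n_h, with W_h = N_h/N and N = 1950:
  stratum Region I: (600/1950)²·(1 − 131/600)·76.2²/131 = 3.28015
  stratum Region II: (440/1950)²·(1 − 31/440)·84.3²/31 = 10.8493
  stratum Region III: (500/1950)²·(1 − 115/500)·252.0²/115 = 27.9553
  stratum Region IV: (410/1950)²·(1 − 102/410)·63.3²/102 = 1.30459
V̂(ȳ_st) = 43.3893
SE(ȳ_st) = √43.3893 = 6.58706

ȳ_st ≈ 350.021, SE ≈ 6.59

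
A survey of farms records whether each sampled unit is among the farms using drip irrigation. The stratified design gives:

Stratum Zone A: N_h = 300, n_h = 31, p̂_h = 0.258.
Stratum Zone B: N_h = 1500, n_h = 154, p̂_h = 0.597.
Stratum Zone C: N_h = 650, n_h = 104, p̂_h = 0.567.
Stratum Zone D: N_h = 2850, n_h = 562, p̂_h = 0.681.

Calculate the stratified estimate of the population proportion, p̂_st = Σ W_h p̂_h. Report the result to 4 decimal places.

p̂_st ≈ 0.6193

N = 5300; stratum weights W_h = N_h/N.
p̂_st = Σ W_h p̂_h = (300·0.258 + 1500·0.597 + 650·0.567 + 2850·0.681)/5300 = 0.61930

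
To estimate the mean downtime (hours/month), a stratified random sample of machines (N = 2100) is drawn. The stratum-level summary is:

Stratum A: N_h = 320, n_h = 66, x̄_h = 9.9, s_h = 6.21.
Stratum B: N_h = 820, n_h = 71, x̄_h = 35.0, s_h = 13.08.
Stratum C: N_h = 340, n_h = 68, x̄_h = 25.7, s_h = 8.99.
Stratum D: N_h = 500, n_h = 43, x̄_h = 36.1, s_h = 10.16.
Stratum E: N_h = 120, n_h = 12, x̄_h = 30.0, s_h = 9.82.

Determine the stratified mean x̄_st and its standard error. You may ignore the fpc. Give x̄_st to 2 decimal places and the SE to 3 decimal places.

x̄_st ≈ 29.65, SE ≈ 0.758

x̄_st = Σ W_h x̄_h = (320·9.9 + 820·35.0 + 340·25.7 + 500·36.1 + 120·30.0)/2100 = 29.64571
V̂(x̄_st) = Σ W_h² s_h²/n_h, with W_h = N_h/N and N = 2100:
  stratum A: (320/2100)²·6.21²/66 = 0.0135675
  stratum B: (820/2100)²·13.08²/71 = 0.367406
  stratum C: (340/2100)²·8.99²/68 = 0.0311551
  stratum D: (500/2100)²·10.16²/43 = 0.136088
  stratum E: (120/2100)²·9.82²/12 = 0.0262401
V̂(x̄_st) = 0.574457
SE(x̄_st) = √0.574457 = 0.757929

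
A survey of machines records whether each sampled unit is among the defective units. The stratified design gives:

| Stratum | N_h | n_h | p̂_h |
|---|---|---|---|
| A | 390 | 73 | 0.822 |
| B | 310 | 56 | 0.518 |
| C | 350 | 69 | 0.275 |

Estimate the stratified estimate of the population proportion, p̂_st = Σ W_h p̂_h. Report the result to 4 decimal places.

N = 1050; stratum weights W_h = N_h/N.
p̂_st = Σ W_h p̂_h = (390·0.822 + 310·0.518 + 350·0.275)/1050 = 0.54991

p̂_st ≈ 0.5499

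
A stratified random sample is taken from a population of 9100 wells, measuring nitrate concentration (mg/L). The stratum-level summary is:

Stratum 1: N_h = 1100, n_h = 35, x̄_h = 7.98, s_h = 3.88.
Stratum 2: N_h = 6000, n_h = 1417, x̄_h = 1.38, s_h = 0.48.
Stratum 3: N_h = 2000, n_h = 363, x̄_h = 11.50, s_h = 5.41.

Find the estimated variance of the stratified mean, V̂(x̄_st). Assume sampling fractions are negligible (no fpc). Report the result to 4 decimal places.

V̂(x̄_st) ≈ 0.0103

V̂(x̄_st) = Σ W_h² s_h²/n_h, with W_h = N_h/N and N = 9100:
  stratum 1: (1100/9100)²·3.88²/35 = 0.00628489
  stratum 2: (6000/9100)²·0.48²/1417 = 7.06858e-05
  stratum 3: (2000/9100)²·5.41²/363 = 0.00389462
V̂(x̄_st) = 0.0102502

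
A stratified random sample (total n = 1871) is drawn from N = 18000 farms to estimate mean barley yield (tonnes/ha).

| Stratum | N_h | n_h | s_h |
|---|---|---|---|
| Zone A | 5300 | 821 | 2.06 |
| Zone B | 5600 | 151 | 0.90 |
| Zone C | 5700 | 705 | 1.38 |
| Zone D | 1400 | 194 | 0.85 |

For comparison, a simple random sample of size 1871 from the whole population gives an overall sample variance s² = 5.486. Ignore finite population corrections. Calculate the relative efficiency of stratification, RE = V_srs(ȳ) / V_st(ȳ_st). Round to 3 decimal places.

RE ≈ 2.326

V̂(ȳ_st) = Σ W_h² s_h²/n_h, with W_h = N_h/N and N = 18000:
  stratum Zone A: (5300/18000)²·2.06²/821 = 0.000448124
  stratum Zone B: (5600/18000)²·0.90²/151 = 0.000519205
  stratum Zone C: (5700/18000)²·1.38²/705 = 0.000270878
  stratum Zone D: (1400/18000)²·0.85²/194 = 2.25293e-05
V_st = 0.00126074
V_srs = s²/n = 5.486/1871 = 0.00293212
Relative efficiency = V_srs / V_st = 0.00293212/0.00126074 = 2.3257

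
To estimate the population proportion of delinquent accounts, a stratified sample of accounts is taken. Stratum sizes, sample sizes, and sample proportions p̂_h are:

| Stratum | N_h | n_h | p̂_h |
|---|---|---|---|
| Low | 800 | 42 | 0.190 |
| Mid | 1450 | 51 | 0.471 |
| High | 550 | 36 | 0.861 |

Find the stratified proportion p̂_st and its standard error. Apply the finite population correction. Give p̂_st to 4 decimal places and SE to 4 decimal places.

N = 2800; stratum weights W_h = N_h/N.
p̂_st = Σ W_h p̂_h = (800·0.190 + 1450·0.471 + 550·0.861)/2800 = 0.46732
V̂(p̂_st) = Σ W_h² (1 − n_h/N_h) p̂_h(1−p̂_h)/(n_h−1):
  stratum Low: (800/2800)²·(1 − 42/800)·0.190·0.810/41 = 0.000290334
  stratum Mid: (1450/2800)²·(1 − 51/1450)·0.471·0.529/50 = 0.00128937
  stratum High: (550/2800)²·(1 − 36/550)·0.861·0.139/35 = 0.000123299
V̂(p̂_st) = 0.001703; SE = √V̂ = 0.0412674

p̂_st ≈ 0.4673, SE ≈ 0.0413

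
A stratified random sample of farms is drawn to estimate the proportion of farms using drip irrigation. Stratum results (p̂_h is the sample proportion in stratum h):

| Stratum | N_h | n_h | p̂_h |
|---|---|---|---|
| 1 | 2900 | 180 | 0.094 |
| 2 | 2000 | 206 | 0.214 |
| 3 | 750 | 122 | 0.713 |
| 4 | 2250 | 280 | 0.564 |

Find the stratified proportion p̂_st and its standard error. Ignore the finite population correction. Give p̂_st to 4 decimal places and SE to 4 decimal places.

N = 7900; stratum weights W_h = N_h/N.
p̂_st = Σ W_h p̂_h = (2900·0.094 + 2000·0.214 + 750·0.713 + 2250·0.564)/7900 = 0.31701
V̂(p̂_st) = Σ W_h² p̂_h(1−p̂_h)/(n_h−1):
  stratum 1: (2900/7900)²·0.094·0.906/179 = 6.41128e-05
  stratum 2: (2000/7900)²·0.214·0.786/205 = 5.25882e-05
  stratum 3: (750/7900)²·0.713·0.287/121 = 1.52424e-05
  stratum 4: (2250/7900)²·0.564·0.436/279 = 7.14944e-05
V̂(p̂_st) = 0.000203438; SE = √V̂ = 0.0142632

p̂_st ≈ 0.3170, SE ≈ 0.0143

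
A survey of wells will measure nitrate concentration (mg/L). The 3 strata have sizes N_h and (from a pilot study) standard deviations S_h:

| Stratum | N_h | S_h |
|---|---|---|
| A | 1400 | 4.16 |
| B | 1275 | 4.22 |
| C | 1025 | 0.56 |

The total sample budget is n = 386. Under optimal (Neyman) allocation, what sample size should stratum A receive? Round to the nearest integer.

Neyman allocation: n_h = n · N_h S_h / Σ N_i S_i, with n = 386.
  stratum A: N_h·S_h = 1400·4.16 = 5824.00
  stratum B: N_h·S_h = 1275·4.22 = 5380.50
  stratum C: N_h·S_h = 1025·0.56 = 574.00
Σ N_h S_h = 11778.50
n for stratum A = 386·5824.00/11778.50 = 190.862 → 191

191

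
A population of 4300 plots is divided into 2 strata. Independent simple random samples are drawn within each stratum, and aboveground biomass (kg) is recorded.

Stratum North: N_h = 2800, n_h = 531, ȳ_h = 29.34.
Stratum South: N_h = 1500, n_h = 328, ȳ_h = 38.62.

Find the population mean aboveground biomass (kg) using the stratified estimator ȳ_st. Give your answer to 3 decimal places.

N = Σ N_h = 4300. Stratum weights W_h = N_h/N.
ȳ_st = (2800·29.34 + 1500·38.62) / 4300 = 32.57721

ȳ_st ≈ 32.577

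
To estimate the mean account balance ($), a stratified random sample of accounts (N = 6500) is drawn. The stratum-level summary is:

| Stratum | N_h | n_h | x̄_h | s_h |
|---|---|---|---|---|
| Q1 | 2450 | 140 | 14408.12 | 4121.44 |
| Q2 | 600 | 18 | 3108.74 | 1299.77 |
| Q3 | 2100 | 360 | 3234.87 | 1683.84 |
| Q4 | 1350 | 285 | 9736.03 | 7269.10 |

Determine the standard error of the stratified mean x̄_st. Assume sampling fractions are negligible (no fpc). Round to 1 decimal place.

V̂(x̄_st) = Σ W_h² s_h²/n_h, with W_h = N_h/N and N = 6500:
  stratum Q1: (2450/6500)²·4121.44²/140 = 17237.5
  stratum Q2: (600/6500)²·1299.77²/18 = 799.717
  stratum Q3: (2100/6500)²·1683.84²/360 = 822.074
  stratum Q4: (1350/6500)²·7269.10²/285 = 7997.56
V̂(x̄_st) = 26856.9
SE(x̄_st) = √26856.9 = 163.881

SE(x̄_st) ≈ 163.9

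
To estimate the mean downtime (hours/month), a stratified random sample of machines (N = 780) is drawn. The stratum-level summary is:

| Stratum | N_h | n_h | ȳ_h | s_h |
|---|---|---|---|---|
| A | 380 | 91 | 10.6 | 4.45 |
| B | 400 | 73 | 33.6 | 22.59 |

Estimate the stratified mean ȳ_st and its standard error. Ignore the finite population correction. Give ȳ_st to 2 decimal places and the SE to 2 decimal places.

ȳ_st ≈ 22.39, SE ≈ 1.37

ȳ_st = Σ W_h ȳ_h = (380·10.6 + 400·33.6)/780 = 22.39487
V̂(ȳ_st) = Σ W_h² s_h²/n_h, with W_h = N_h/N and N = 780:
  stratum A: (380/780)²·4.45²/91 = 0.0516484
  stratum B: (400/780)²·22.59²/73 = 1.8384
V̂(ȳ_st) = 1.89005
SE(ȳ_st) = √1.89005 = 1.37479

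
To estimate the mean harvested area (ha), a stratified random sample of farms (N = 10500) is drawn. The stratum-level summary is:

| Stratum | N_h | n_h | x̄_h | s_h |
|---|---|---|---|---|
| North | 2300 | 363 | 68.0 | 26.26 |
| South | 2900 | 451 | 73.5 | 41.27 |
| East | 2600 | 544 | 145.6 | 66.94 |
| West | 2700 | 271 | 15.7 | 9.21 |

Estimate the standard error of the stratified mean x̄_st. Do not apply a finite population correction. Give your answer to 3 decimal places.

V̂(x̄_st) = Σ W_h² s_h²/n_h, with W_h = N_h/N and N = 10500:
  stratum North: (2300/10500)²·26.26²/363 = 0.0911507
  stratum South: (2900/10500)²·41.27²/451 = 0.288078
  stratum East: (2600/10500)²·66.94²/544 = 0.505057
  stratum West: (2700/10500)²·9.21²/271 = 0.0206966
V̂(x̄_st) = 0.904982
SE(x̄_st) = √0.904982 = 0.951306

SE(x̄_st) ≈ 0.951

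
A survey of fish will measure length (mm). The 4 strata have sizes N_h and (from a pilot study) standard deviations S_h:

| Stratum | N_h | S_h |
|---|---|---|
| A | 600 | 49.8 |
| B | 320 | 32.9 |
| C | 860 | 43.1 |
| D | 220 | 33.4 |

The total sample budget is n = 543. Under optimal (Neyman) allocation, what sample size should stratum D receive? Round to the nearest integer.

47

Neyman allocation: n_h = n · N_h S_h / Σ N_i S_i, with n = 543.
  stratum A: N_h·S_h = 600·49.8 = 29880.00
  stratum B: N_h·S_h = 320·32.9 = 10528.00
  stratum C: N_h·S_h = 860·43.1 = 37066.00
  stratum D: N_h·S_h = 220·33.4 = 7348.00
Σ N_h S_h = 84822.00
n for stratum D = 543·7348.00/84822.00 = 47.039 → 47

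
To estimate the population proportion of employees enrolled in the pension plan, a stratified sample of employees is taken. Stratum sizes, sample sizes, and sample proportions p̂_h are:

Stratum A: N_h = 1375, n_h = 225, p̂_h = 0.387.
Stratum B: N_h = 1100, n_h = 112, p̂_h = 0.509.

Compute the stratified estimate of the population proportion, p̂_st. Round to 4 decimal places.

N = 2475; stratum weights W_h = N_h/N.
p̂_st = Σ W_h p̂_h = (1375·0.387 + 1100·0.509)/2475 = 0.44122

p̂_st ≈ 0.4412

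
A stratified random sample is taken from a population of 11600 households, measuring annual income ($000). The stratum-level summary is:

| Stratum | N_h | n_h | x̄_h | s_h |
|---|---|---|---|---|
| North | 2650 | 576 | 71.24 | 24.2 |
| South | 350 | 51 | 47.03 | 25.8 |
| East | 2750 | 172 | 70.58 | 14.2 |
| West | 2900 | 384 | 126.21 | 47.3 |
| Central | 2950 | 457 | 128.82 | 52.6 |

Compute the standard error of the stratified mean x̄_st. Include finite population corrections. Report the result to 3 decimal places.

V̂(x̄_st) = Σ W_h² (1 − n_h/N_h) s_h²/n_h, with W_h = N_h/N and N = 11600:
  stratum North: (2650/11600)²·(1 − 576/2650)·24.2²/576 = 0.0415286
  stratum South: (350/11600)²·(1 − 51/350)·25.8²/51 = 0.0101506
  stratum East: (2750/11600)²·(1 − 172/2750)·14.2²/172 = 0.0617658
  stratum West: (2900/11600)²·(1 − 384/2900)·47.3²/384 = 0.315925
  stratum Central: (2950/11600)²·(1 − 457/2950)·52.6²/457 = 0.33089
V̂(x̄_st) = 0.76026
SE(x̄_st) = √0.76026 = 0.871929

SE(x̄_st) ≈ 0.872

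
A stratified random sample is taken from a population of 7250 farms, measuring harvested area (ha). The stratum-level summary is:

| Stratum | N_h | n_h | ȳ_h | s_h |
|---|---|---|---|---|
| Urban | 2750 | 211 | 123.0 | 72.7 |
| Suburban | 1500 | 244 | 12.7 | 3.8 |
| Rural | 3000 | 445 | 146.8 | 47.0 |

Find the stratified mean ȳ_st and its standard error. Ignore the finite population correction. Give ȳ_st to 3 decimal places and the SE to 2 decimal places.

ȳ_st ≈ 110.028, SE ≈ 2.11

ȳ_st = Σ W_h ȳ_h = (2750·123.0 + 1500·12.7 + 3000·146.8)/7250 = 110.02759
V̂(ȳ_st) = Σ W_h² s_h²/n_h, with W_h = N_h/N and N = 7250:
  stratum Urban: (2750/7250)²·72.7²/211 = 3.60392
  stratum Suburban: (1500/7250)²·3.8²/244 = 0.00253328
  stratum Rural: (3000/7250)²·47.0²/445 = 0.849967
V̂(ȳ_st) = 4.45643
SE(ȳ_st) = √4.45643 = 2.11102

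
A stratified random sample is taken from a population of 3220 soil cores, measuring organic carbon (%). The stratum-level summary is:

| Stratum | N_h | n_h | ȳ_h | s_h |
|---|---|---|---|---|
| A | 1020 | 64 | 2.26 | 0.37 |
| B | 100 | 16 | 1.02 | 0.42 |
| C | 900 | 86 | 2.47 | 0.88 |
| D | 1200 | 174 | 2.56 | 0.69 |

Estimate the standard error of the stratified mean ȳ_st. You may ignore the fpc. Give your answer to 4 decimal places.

V̂(ȳ_st) = Σ W_h² s_h²/n_h, with W_h = N_h/N and N = 3220:
  stratum A: (1020/3220)²·0.37²/64 = 0.000214641
  stratum B: (100/3220)²·0.42²/16 = 1.06333e-05
  stratum C: (900/3220)²·0.88²/86 = 0.000703461
  stratum D: (1200/3220)²·0.69²/174 = 0.000380014
V̂(ȳ_st) = 0.00130875
SE(ȳ_st) = √0.00130875 = 0.0361766

SE(ȳ_st) ≈ 0.0362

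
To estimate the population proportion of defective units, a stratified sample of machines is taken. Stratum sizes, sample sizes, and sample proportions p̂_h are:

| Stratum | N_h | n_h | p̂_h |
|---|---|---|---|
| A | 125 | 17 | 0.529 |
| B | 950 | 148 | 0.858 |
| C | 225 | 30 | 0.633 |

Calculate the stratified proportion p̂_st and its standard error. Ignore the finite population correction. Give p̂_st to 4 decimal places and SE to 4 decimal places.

p̂_st ≈ 0.7874, SE ≈ 0.0287

N = 1300; stratum weights W_h = N_h/N.
p̂_st = Σ W_h p̂_h = (125·0.529 + 950·0.858 + 225·0.633)/1300 = 0.78742
V̂(p̂_st) = Σ W_h² p̂_h(1−p̂_h)/(n_h−1):
  stratum A: (125/1300)²·0.529·0.471/16 = 0.000143976
  stratum B: (950/1300)²·0.858·0.142/147 = 0.000442608
  stratum C: (225/1300)²·0.633·0.367/29 = 0.000239966
V̂(p̂_st) = 0.00082655; SE = √V̂ = 0.0287498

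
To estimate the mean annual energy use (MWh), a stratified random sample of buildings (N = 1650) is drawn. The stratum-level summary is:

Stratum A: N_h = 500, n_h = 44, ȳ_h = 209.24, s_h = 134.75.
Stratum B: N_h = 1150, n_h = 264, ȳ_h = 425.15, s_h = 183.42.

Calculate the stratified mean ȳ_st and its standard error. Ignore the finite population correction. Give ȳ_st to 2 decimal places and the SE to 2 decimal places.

ȳ_st = Σ W_h ȳ_h = (500·209.24 + 1150·425.15)/1650 = 359.72273
V̂(ȳ_st) = Σ W_h² s_h²/n_h, with W_h = N_h/N and N = 1650:
  stratum A: (500/1650)²·134.75²/44 = 37.8946
  stratum B: (1150/1650)²·183.42²/264 = 61.9038
V̂(ȳ_st) = 99.7984
SE(ȳ_st) = √99.7984 = 9.98991

ȳ_st ≈ 359.72, SE ≈ 9.99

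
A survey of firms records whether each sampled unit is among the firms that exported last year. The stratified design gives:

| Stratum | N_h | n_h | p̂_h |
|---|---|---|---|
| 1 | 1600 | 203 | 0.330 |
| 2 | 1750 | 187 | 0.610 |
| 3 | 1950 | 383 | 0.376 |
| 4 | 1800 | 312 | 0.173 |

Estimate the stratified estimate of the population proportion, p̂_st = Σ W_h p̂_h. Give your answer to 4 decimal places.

p̂_st ≈ 0.3718

N = 7100; stratum weights W_h = N_h/N.
p̂_st = Σ W_h p̂_h = (1600·0.330 + 1750·0.610 + 1950·0.376 + 1800·0.173)/7100 = 0.37185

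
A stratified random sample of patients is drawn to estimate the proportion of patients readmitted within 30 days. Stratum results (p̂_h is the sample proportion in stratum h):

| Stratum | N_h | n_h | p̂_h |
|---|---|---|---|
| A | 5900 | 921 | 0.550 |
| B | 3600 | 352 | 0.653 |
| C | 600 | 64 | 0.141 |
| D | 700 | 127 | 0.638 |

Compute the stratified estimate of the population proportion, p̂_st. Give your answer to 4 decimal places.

N = 10800; stratum weights W_h = N_h/N.
p̂_st = Σ W_h p̂_h = (5900·0.550 + 3600·0.653 + 600·0.141 + 700·0.638)/10800 = 0.56731

p̂_st ≈ 0.5673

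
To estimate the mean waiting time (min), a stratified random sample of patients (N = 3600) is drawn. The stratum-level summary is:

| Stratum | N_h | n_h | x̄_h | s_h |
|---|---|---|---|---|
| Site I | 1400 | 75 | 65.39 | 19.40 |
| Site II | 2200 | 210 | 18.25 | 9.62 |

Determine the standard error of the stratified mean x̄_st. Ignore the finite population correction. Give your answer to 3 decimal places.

V̂(x̄_st) = Σ W_h² s_h²/n_h, with W_h = N_h/N and N = 3600:
  stratum Site I: (1400/3600)²·19.40²/75 = 0.758915
  stratum Site II: (2200/3600)²·9.62²/210 = 0.164578
V̂(x̄_st) = 0.923493
SE(x̄_st) = √0.923493 = 0.960985

SE(x̄_st) ≈ 0.961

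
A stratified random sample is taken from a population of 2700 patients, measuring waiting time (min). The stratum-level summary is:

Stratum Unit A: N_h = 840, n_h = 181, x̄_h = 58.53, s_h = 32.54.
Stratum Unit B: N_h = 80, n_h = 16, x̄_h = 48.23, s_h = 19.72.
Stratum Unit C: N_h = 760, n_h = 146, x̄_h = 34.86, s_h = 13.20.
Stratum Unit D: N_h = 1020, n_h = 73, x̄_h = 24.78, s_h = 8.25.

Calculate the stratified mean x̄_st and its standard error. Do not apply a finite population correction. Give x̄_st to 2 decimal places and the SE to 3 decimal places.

x̄_st ≈ 38.81, SE ≈ 0.903

x̄_st = Σ W_h x̄_h = (840·58.53 + 80·48.23 + 760·34.86 + 1020·24.78)/2700 = 38.81215
V̂(x̄_st) = Σ W_h² s_h²/n_h, with W_h = N_h/N and N = 2700:
  stratum Unit A: (840/2700)²·32.54²/181 = 0.566223
  stratum Unit B: (80/2700)²·19.72²/16 = 0.0213376
  stratum Unit C: (760/2700)²·13.20²/146 = 0.0945572
  stratum Unit D: (1020/2700)²·8.25²/73 = 0.133063
V̂(x̄_st) = 0.815181
SE(x̄_st) = √0.815181 = 0.902874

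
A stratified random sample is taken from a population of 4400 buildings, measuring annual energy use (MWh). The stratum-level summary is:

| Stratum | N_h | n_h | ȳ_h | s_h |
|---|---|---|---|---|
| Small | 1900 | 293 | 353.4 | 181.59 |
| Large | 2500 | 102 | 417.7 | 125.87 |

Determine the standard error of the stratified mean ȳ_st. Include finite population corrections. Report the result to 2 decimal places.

SE(ȳ_st) ≈ 8.11

V̂(ȳ_st) = Σ W_h² (1 − n_h/N_h) s_h²/n_h, with W_h = N_h/N and N = 4400:
  stratum Small: (1900/4400)²·(1 − 293/1900)·181.59²/293 = 17.7493
  stratum Large: (2500/4400)²·(1 − 102/2500)·125.87²/102 = 48.0981
V̂(ȳ_st) = 65.8474
SE(ȳ_st) = √65.8474 = 8.11464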